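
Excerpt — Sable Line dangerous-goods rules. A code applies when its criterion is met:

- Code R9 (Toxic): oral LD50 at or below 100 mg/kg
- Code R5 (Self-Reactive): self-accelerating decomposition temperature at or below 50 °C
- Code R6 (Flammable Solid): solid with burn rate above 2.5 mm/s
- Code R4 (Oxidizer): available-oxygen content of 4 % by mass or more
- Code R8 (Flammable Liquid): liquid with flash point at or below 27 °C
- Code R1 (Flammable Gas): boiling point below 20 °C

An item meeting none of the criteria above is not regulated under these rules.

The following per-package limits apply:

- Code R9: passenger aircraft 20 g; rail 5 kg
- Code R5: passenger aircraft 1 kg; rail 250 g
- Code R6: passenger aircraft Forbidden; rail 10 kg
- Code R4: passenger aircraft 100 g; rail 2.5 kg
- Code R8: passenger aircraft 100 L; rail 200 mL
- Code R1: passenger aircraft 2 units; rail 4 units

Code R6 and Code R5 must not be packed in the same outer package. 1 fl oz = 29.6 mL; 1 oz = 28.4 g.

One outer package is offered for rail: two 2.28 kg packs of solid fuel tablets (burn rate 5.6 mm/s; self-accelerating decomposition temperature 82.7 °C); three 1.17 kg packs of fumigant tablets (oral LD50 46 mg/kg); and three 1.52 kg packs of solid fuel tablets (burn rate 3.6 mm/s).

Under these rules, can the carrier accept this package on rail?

The solid fuel tablets have burn rate 5.6 mm/s, which is > 2.5 mm/s, so they are Code R6 (Flammable Solid).
With oral LD50 46 mg/kg (≤ 100 mg/kg), the fumigant tablets fall in Code R9.
Burn rate 3.6 mm/s meets the Code R6 criterion (Flammable Solid), so the solid fuel tablets are Code R6.
Total Code R6: (two 2.28 kg packs = 4.56 kg) + (three 1.52 kg packs = 4.56 kg) = 9.12 kg.
That is within the Code R6 rail limit of 10 kg.
Code R9 quantity: three 1.17 kg packs = 3.51 kg.
3.51 kg is within the rail limit of 5 kg for Code R9.
The segregation rule (Code R6 with Code R5) does not apply to Code R6 with Code R9.
Every hazard code is within its rail limit and no segregation rule is violated.

Yes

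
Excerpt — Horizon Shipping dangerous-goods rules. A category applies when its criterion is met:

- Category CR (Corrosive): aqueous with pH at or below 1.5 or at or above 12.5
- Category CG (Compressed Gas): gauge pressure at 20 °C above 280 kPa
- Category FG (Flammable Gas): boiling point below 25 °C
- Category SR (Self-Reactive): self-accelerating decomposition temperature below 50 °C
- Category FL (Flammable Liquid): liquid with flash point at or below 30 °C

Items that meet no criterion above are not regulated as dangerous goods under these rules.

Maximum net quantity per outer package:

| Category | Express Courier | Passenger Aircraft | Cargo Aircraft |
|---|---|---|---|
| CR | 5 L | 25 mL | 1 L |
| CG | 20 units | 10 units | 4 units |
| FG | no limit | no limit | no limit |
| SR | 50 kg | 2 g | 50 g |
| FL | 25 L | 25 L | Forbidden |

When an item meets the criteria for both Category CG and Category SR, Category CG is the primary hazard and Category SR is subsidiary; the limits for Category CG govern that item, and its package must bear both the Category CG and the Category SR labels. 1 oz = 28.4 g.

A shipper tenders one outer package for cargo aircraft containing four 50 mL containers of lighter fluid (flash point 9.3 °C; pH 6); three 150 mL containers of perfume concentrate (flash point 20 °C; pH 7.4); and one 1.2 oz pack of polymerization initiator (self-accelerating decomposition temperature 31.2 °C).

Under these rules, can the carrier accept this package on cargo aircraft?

With flash point 9.3 °C (≤ 30 °C), the lighter fluid falls in Category FL.
Flash point 20 °C meets the Category FL criterion (Flammable Liquid), so the perfume concentrate is Category FL.
Self-accelerating decomposition temperature 31.2 °C meets the Category SR criterion (Self-Reactive), so the polymerization initiator is Category SR.
Category SR quantity: one 1.2 oz pack = 34.08 g.
That is within the Category SR cargo aircraft limit of 50 g.
Total Category FL: (four 50 mL containers = 200 mL) + (three 150 mL containers = 450 mL) = 650 mL.
By cargo aircraft, Category FL is Forbidden regardless of quantity.

No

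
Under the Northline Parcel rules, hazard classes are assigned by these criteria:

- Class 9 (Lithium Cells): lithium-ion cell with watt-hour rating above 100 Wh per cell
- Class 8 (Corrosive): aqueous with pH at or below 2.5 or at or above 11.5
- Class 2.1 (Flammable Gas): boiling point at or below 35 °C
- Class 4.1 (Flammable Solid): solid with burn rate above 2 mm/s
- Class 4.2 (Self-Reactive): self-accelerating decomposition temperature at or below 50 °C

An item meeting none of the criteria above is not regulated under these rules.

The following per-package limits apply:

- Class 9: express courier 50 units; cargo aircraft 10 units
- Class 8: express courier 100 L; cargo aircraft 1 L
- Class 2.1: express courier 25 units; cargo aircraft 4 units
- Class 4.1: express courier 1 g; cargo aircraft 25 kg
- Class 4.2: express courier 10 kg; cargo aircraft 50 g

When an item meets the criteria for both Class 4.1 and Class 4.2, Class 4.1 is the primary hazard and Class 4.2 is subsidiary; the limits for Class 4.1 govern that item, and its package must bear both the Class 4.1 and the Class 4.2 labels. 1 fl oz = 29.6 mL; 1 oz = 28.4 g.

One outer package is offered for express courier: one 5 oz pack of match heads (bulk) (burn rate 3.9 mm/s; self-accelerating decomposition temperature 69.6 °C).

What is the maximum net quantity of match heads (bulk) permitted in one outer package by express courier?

1 g

The match heads (bulk) have burn rate 3.9 mm/s, which is > 2 mm/s, so they are Class 4.1 (Flammable Solid).
The express courier limit for Class 4.1 is 1 g.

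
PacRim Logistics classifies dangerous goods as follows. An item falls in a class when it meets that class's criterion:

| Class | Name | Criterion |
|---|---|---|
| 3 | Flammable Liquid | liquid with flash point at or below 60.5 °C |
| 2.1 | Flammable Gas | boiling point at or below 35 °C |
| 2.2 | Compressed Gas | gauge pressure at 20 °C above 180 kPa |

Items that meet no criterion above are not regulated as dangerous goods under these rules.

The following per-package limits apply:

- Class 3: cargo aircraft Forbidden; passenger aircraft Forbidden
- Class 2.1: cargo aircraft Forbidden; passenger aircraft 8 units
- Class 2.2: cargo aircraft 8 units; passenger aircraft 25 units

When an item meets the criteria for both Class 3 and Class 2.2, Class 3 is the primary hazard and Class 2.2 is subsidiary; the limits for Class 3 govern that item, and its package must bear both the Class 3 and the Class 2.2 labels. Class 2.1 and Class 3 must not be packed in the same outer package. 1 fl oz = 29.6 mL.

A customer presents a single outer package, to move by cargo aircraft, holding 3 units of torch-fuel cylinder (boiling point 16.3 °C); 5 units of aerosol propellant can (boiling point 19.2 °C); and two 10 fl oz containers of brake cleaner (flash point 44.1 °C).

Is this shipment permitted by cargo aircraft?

Boiling point 16.3 °C meets the Class 2.1 criterion (Flammable Gas), so the torch-fuel cylinder is Class 2.1.
The aerosol propellant can has boiling point 19.2 °C, which is ≤ 35 °C, so it is Class 2.1 (Flammable Gas).
With flash point 44.1 °C (≤ 60.5 °C), the brake cleaner falls in Class 3.
Total Class 2.1: 3 units + 5 units = 8 units.
By cargo aircraft, Class 2.1 is Forbidden regardless of quantity.
Class 3 quantity: two 10 fl oz containers = 592 mL.
Class 3 is Forbidden by cargo aircraft.
Class 2.1 and Class 3 may not share an outer package.

No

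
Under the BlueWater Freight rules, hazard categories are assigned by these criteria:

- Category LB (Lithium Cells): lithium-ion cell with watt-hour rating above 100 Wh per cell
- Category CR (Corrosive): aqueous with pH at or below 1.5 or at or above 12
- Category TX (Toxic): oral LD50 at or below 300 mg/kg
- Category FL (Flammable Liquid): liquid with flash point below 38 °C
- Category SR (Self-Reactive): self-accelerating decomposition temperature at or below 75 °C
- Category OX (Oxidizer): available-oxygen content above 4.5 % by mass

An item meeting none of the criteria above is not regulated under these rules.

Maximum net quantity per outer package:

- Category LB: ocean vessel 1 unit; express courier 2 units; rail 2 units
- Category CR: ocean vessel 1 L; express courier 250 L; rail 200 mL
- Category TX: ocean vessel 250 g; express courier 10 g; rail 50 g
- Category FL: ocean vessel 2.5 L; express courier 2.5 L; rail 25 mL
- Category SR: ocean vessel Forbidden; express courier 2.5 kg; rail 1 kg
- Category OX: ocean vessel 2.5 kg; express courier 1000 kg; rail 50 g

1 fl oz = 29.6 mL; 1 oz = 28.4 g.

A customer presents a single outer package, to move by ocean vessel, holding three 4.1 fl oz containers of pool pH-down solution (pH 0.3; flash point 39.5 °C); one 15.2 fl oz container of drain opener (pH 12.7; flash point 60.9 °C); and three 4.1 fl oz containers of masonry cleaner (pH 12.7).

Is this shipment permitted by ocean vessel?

The pool pH-down solution has pH 0.3, which is ≤ 1.5, so it is Category CR (Corrosive).
Drain opener: pH 12.7 ≥ 12 → Category CR (Corrosive).
With pH 12.7 (≥ 12), the masonry cleaner falls in Category CR.
Total Category CR: (three 4.1 fl oz containers = 364.08 mL) + (one 15.2 fl oz container = 449.92 mL) + (three 4.1 fl oz containers = 364.08 mL) = 1178.08 mL.
1178.08 mL exceeds the ocean vessel limit of 1 L for Category CR.

No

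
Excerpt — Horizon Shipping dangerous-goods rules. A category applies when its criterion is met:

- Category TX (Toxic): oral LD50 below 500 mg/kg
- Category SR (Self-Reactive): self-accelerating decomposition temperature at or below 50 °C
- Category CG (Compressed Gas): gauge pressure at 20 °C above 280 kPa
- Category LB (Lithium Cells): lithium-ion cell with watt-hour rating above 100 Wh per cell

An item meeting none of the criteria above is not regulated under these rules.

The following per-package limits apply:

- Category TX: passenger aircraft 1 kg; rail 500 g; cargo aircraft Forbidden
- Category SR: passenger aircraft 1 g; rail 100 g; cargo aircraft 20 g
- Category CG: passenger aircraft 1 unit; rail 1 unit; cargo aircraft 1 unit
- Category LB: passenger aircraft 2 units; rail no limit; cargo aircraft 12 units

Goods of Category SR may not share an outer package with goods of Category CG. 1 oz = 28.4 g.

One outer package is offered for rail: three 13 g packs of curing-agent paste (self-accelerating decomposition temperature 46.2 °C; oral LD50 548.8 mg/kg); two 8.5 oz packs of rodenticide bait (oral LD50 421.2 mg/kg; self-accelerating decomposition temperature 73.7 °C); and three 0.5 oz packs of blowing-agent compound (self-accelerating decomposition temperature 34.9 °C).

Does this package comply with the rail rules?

With self-accelerating decomposition temperature 46.2 °C (≤ 50 °C), the curing-agent paste falls in Category SR.
Oral LD50 421.2 mg/kg meets the Category TX criterion (Toxic), so the rodenticide bait is Category TX.
Self-accelerating decomposition temperature 34.9 °C meets the Category SR criterion (Self-Reactive), so the blowing-agent compound is Category SR.
Total Category SR: (three 13 g packs = 39 g) + (three 0.5 oz packs = 42.6 g) = 81.6 g.
81.6 g ≤ 100 g (rail limit, Category SR) — within limit.
Category TX quantity: two 8.5 oz packs = 482.8 g.
482.8 g ≤ 500 g (rail limit, Category TX) — within limit.
The segregation rule (Category SR with Category CG) does not apply to Category SR with Category TX.
Every hazard category is within its rail limit and no segregation rule is violated.

Yes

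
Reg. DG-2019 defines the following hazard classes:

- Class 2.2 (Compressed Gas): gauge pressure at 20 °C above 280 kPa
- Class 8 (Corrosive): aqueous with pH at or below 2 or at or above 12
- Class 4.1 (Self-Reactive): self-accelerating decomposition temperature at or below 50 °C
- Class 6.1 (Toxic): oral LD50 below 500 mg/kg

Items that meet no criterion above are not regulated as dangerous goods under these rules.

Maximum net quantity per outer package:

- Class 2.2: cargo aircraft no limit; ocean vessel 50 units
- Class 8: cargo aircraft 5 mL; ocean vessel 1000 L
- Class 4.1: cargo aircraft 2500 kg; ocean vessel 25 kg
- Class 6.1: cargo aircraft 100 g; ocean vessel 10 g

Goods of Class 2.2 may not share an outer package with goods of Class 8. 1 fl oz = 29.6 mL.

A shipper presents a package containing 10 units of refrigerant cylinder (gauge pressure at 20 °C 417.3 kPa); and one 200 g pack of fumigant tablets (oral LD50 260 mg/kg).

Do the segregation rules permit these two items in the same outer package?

Gauge pressure at 20 °C 417.3 kPa meets the Class 2.2 criterion (Compressed Gas), so the refrigerant cylinder is Class 2.2.
Oral LD50 260 mg/kg meets the Class 6.1 criterion (Toxic), so the fumigant tablets are Class 6.1.
No segregation rule bars Class 2.2 with Class 6.1.

Yes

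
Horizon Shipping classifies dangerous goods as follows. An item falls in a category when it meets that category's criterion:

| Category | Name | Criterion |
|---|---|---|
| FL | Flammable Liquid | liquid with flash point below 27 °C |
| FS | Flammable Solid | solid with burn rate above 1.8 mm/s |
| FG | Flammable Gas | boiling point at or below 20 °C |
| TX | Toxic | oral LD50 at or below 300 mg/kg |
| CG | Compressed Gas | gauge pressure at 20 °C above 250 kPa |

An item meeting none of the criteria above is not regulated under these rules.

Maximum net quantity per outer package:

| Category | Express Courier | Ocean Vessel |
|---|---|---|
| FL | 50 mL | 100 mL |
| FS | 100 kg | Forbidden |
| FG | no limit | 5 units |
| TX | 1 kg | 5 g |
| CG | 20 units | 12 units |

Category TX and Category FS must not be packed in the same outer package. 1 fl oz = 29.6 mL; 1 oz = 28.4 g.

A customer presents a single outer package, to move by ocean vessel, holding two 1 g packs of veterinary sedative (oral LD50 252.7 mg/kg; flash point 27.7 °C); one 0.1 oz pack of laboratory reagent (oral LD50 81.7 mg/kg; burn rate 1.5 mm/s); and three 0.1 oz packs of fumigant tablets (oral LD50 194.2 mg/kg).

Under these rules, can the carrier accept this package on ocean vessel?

With oral LD50 252.7 mg/kg (≤ 300 mg/kg), the veterinary sedative falls in Category TX.
The laboratory reagent has oral LD50 81.7 mg/kg, which is ≤ 300 mg/kg, so it is Category TX (Toxic).
The fumigant tablets have oral LD50 194.2 mg/kg, which is ≤ 300 mg/kg, so they are Category TX (Toxic).
Category TX net quantity: (two 1 g packs = 2 g) + (one 0.1 oz pack = 2.84 g) + (three 0.1 oz packs = 8.52 g) = 13.36 g.
13.36 g exceeds the ocean vessel limit of 5 g for Category TX.

No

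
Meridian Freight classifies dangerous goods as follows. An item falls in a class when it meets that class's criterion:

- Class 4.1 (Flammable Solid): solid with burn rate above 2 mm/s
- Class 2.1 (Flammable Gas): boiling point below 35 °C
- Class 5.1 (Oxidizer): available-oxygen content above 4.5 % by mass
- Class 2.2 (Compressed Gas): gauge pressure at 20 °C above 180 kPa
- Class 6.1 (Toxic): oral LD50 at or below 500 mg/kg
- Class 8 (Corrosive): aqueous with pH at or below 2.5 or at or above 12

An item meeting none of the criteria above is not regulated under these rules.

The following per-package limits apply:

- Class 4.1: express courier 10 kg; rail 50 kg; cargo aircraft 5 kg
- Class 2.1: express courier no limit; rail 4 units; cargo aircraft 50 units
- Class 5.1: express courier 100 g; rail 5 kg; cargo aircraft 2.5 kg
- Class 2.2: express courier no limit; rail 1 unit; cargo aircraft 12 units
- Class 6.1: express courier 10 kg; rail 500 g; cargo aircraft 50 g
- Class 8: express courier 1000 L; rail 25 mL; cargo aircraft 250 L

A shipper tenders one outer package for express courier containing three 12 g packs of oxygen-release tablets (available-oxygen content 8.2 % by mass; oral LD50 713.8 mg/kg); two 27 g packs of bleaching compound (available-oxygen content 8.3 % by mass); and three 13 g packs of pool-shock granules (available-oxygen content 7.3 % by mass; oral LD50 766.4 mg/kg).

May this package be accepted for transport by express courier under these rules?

No

Oxygen-release tablets: available-oxygen content 8.2 % by mass > 4.5 % by mass → Class 5.1 (Oxidizer).
The bleaching compound has available-oxygen content 8.3 % by mass, which is > 4.5 % by mass, so it is Class 5.1 (Oxidizer).
Available-oxygen content 7.3 % by mass meets the Class 5.1 criterion (Oxidizer), so the pool-shock granules are Class 5.1.
Class 5.1 net quantity: (three 12 g packs = 36 g) + (two 27 g packs = 54 g) + (three 13 g packs = 39 g) = 129 g.
129 g > 100 g (express courier limit, Class 5.1) — over the limit.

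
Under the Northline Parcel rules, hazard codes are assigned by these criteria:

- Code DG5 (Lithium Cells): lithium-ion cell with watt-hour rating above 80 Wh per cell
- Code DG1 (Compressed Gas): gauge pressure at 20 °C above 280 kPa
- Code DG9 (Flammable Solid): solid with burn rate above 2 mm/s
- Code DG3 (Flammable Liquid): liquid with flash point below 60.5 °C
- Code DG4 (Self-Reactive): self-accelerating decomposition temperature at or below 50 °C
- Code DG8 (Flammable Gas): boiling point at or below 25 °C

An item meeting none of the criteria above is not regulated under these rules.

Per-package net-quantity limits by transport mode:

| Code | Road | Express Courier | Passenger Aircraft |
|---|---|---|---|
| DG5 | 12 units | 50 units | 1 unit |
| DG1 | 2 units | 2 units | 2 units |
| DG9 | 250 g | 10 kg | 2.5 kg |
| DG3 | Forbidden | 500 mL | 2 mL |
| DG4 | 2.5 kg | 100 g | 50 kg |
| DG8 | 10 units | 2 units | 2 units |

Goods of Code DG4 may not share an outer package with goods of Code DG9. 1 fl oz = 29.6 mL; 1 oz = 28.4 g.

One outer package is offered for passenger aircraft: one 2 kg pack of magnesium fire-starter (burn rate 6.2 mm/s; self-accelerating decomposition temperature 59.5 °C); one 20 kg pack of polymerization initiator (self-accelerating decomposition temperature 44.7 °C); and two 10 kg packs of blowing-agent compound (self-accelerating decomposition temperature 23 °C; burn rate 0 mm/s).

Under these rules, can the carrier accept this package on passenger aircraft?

No

The magnesium fire-starter has burn rate 6.2 mm/s, which is > 2 mm/s, so it is Code DG9 (Flammable Solid).
Self-accelerating decomposition temperature 44.7 °C meets the Code DG4 criterion (Self-Reactive), so the polymerization initiator is Code DG4.
Self-accelerating decomposition temperature 23 °C meets the Code DG4 criterion (Self-Reactive), so the blowing-agent compound is Code DG4.
Total Code DG4: 20 kg + (two 10 kg packs = 20 kg) = 40 kg.
40 kg ≤ 50 kg (passenger aircraft limit, Code DG4) — within limit.
Code DG9 quantity: 2 kg.
That is within the Code DG9 passenger aircraft limit of 2.5 kg.
Code DG4 and Code DG9 may not share an outer package.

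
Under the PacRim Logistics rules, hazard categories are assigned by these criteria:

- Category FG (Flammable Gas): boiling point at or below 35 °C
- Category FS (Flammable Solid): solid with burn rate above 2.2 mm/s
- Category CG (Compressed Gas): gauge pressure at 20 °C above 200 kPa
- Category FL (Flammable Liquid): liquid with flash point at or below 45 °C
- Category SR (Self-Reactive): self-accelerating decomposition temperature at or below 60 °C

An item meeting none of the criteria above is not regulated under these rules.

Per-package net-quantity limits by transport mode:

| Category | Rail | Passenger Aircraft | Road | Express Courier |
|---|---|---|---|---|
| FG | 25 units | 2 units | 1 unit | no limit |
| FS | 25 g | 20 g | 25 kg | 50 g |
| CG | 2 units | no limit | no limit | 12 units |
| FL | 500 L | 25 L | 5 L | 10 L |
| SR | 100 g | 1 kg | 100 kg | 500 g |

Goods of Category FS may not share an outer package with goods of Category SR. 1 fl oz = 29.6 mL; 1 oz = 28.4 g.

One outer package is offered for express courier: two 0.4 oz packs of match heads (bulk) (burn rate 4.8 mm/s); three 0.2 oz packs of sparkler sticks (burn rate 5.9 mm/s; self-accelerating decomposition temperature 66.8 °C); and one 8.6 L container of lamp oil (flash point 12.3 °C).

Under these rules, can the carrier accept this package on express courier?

Yes

With burn rate 4.8 mm/s (> 2.2 mm/s), the match heads (bulk) fall in Category FS.
The sparkler sticks have burn rate 5.9 mm/s, which is > 2.2 mm/s, so they are Category FS (Flammable Solid).
Lamp oil: flash point 12.3 °C ≤ 45 °C → Category FL (Flammable Liquid).
Category FL quantity: 8.6 L.
8.6 L is within the express courier limit of 10 L for Category FL.
Total Category FS: (two 0.4 oz packs = 22.72 g) + (three 0.2 oz packs = 17.04 g) = 39.76 g.
That is within the Category FS express courier limit of 50 g.
The segregation rule (Category FS with Category SR) does not apply to Category FL with Category FS.
Every hazard category is within its express courier limit and no segregation rule is violated.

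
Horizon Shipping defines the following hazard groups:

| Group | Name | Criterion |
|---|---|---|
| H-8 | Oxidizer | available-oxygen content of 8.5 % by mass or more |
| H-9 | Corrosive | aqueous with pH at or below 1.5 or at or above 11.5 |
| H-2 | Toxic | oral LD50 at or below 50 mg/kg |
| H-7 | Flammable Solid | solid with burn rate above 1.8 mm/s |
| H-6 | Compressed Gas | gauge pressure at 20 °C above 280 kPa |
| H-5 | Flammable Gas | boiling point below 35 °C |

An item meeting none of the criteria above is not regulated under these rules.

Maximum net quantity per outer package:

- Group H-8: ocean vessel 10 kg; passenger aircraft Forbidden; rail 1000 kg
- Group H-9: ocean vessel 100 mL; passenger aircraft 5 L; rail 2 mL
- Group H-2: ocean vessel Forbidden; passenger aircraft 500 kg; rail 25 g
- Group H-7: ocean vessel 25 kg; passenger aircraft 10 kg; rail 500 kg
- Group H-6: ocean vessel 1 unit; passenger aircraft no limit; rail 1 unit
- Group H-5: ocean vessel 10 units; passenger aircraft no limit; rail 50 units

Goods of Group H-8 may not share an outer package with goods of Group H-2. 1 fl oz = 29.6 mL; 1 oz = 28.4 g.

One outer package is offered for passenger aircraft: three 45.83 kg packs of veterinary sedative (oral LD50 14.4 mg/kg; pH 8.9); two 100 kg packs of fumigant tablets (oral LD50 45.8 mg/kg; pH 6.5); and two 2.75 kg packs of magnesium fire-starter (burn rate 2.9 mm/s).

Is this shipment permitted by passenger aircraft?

With oral LD50 14.4 mg/kg (≤ 50 mg/kg), the veterinary sedative falls in Group H-2.
With oral LD50 45.8 mg/kg (≤ 50 mg/kg), the fumigant tablets fall in Group H-2.
Magnesium fire-starter: burn rate 2.9 mm/s > 1.8 mm/s → Group H-7 (Flammable Solid).
Total Group H-2: (three 45.83 kg packs = 137.49 kg) + (two 100 kg packs = 200 kg) = 337.49 kg.
337.49 kg is within the passenger aircraft limit of 500 kg for Group H-2.
Group H-7 quantity: two 2.75 kg packs = 5.5 kg.
That is within the Group H-7 passenger aircraft limit of 10 kg.
The segregation rule (Group H-8 with Group H-2) does not apply to Group H-2 with Group H-7.
Every hazard group is within its passenger aircraft limit and no segregation rule is violated.

Yes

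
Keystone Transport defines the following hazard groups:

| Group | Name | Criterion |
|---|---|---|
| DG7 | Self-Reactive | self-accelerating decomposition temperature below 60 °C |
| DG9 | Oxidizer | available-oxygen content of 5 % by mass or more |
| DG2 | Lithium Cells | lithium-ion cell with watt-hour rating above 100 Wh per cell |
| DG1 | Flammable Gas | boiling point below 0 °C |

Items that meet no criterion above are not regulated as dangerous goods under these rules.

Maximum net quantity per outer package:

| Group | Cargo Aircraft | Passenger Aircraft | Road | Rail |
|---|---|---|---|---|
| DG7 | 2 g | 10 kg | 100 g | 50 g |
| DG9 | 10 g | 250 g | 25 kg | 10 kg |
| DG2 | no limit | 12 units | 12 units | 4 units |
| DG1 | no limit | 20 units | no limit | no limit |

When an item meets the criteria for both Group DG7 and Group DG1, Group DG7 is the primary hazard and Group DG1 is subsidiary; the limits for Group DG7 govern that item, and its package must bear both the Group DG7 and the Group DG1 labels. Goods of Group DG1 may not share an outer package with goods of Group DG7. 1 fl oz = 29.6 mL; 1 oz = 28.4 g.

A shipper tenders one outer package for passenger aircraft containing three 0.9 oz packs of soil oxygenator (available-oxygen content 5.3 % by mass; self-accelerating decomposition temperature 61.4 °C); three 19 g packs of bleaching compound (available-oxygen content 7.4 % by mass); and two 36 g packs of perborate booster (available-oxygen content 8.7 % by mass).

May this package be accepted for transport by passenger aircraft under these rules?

The soil oxygenator has available-oxygen content 5.3 % by mass, which is ≥ 5 % by mass, so it is Group DG9 (Oxidizer).
The bleaching compound has available-oxygen content 7.4 % by mass, which is ≥ 5 % by mass, so it is Group DG9 (Oxidizer).
Available-oxygen content 8.7 % by mass meets the Group DG9 criterion (Oxidizer), so the perborate booster is Group DG9.
Group DG9 net quantity: (three 0.9 oz packs = 76.68 g) + (three 19 g packs = 57 g) + (two 36 g packs = 72 g) = 205.68 g.
205.68 g is within the passenger aircraft limit of 250 g for Group DG9.

Yes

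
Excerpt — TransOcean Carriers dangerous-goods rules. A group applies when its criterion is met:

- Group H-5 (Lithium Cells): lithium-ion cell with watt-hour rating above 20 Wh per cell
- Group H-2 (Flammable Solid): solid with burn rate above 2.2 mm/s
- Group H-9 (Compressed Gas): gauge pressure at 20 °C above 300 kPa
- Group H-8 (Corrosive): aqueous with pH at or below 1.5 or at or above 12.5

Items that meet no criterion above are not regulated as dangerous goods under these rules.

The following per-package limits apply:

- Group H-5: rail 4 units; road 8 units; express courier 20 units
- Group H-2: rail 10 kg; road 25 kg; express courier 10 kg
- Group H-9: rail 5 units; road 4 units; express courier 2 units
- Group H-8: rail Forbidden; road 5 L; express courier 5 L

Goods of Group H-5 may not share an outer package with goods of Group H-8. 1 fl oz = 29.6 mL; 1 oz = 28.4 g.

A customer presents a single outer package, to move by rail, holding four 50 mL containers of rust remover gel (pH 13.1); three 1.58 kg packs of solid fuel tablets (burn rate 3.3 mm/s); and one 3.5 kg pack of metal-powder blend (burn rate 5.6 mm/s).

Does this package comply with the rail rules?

No

With pH 13.1 (≥ 12.5), the rust remover gel falls in Group H-8.
With burn rate 3.3 mm/s (> 2.2 mm/s), the solid fuel tablets fall in Group H-2.
Burn rate 5.6 mm/s meets the Group H-2 criterion (Flammable Solid), so the metal-powder blend is Group H-2.
Group H-2 net quantity: (three 1.58 kg packs = 4.74 kg) + 3.5 kg = 8.24 kg.
That is within the Group H-2 rail limit of 10 kg.
Group H-8 quantity: four 50 mL containers = 200 mL.
Group H-8 is Forbidden by rail.
The segregation rule (Group H-5 with Group H-8) does not apply to Group H-2 with Group H-8.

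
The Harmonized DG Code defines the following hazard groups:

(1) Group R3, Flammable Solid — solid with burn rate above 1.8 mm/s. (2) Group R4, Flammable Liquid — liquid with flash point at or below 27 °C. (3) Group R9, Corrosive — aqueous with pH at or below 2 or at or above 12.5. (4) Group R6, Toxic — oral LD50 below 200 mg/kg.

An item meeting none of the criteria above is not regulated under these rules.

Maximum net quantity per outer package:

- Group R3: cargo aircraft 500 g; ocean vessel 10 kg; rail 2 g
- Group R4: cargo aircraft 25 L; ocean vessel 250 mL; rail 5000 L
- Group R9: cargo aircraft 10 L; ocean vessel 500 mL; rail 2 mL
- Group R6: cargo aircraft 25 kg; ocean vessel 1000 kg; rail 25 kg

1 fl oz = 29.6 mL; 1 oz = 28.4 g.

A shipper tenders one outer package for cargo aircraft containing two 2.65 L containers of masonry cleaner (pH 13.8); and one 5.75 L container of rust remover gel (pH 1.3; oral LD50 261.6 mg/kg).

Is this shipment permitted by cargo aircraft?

With pH 13.8 (≥ 12.5), the masonry cleaner falls in Group R9.
The rust remover gel has pH 1.3, which is ≤ 2, so it is Group R9 (Corrosive).
Total Group R9: (two 2.65 L containers = 5.3 L) + 5.75 L = 11.05 L.
11.05 L exceeds the cargo aircraft limit of 10 L for Group R9.

No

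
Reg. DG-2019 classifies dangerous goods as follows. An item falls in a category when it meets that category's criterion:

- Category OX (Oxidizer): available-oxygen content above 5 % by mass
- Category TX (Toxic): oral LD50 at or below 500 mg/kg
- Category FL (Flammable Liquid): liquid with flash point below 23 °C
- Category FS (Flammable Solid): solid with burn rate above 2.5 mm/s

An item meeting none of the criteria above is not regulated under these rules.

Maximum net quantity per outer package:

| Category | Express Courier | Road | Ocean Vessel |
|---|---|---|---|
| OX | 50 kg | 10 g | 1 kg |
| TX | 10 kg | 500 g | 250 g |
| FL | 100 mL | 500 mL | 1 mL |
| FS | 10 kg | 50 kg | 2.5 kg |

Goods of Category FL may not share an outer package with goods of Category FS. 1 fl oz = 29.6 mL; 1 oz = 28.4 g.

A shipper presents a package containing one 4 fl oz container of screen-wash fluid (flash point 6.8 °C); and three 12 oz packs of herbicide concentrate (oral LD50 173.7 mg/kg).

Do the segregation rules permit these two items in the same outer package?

Yes

The screen-wash fluid has flash point 6.8 °C, which is < 23 °C, so it is Category FL (Flammable Liquid).
With oral LD50 173.7 mg/kg (≤ 500 mg/kg), the herbicide concentrate falls in Category TX.
No segregation rule bars Category FL with Category TX.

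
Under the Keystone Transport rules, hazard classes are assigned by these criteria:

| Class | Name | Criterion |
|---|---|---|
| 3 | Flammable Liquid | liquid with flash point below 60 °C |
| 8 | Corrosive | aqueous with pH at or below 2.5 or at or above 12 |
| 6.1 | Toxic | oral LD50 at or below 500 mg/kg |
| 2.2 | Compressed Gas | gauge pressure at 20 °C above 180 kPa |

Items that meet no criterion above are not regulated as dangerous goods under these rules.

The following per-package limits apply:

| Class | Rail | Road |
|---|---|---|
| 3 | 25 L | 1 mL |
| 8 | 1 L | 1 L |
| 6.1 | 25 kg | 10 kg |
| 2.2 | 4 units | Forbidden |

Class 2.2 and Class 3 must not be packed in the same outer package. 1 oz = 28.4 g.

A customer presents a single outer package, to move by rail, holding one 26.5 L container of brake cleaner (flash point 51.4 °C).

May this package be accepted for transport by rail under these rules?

Flash point 51.4 °C meets the Class 3 criterion (Flammable Liquid), so the brake cleaner is Class 3.
Class 3 quantity: 26.5 L.
26.5 L > 25 L (rail limit, Class 3) — over the limit.

No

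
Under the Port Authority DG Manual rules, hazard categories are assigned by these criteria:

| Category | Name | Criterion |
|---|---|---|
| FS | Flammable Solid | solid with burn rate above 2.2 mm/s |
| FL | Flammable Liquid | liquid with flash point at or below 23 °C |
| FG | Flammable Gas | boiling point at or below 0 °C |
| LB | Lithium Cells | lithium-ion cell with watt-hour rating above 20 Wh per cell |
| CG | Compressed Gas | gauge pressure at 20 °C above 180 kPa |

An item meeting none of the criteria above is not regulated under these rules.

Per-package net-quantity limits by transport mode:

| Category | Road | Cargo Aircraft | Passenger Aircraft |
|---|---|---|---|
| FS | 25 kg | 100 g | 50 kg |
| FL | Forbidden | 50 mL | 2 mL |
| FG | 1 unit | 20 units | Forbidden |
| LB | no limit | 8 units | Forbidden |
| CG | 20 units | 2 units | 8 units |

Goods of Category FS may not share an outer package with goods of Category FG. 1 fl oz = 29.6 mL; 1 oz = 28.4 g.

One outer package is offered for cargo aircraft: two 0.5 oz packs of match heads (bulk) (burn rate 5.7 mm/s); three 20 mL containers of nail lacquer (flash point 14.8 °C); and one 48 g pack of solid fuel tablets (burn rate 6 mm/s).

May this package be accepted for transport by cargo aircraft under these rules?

No

Burn rate 5.7 mm/s meets the Category FS criterion (Flammable Solid), so the match heads (bulk) are Category FS.
With flash point 14.8 °C (≤ 23 °C), the nail lacquer falls in Category FL.
Burn rate 6 mm/s meets the Category FS criterion (Flammable Solid), so the solid fuel tablets are Category FS.
Category FL quantity: three 20 mL containers = 60 mL.
60 mL > 50 mL (cargo aircraft limit, Category FL) — over the limit.
Category FS net quantity: (two 0.5 oz packs = 28.4 g) + 48 g = 76.4 g.
76.4 g ≤ 100 g (cargo aircraft limit, Category FS) — within limit.
The segregation rule (Category FS with Category FG) does not apply to Category FL with Category FS.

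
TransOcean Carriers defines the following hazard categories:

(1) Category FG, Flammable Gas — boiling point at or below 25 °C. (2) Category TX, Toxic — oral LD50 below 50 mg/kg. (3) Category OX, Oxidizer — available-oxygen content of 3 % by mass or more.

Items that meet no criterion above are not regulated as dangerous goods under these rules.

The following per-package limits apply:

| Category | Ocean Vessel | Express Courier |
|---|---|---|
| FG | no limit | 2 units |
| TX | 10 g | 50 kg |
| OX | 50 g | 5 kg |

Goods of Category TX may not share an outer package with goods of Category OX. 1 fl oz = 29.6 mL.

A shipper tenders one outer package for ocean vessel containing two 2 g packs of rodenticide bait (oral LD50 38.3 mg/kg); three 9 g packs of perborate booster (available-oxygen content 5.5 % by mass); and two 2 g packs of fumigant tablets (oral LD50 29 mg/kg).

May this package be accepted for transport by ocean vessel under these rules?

No

Rodenticide bait: oral LD50 38.3 mg/kg < 50 mg/kg → Category TX (Toxic).
Perborate booster: available-oxygen content 5.5 % by mass ≥ 3 % by mass → Category OX (Oxidizer).
With oral LD50 29 mg/kg (< 50 mg/kg), the fumigant tablets fall in Category TX.
Total Category TX: (two 2 g packs = 4 g) + (two 2 g packs = 4 g) = 8 g.
8 g is within the ocean vessel limit of 10 g for Category TX.
Category OX quantity: three 9 g packs = 27 g.
27 g is within the ocean vessel limit of 50 g for Category OX.
Category TX and Category OX may not share an outer package.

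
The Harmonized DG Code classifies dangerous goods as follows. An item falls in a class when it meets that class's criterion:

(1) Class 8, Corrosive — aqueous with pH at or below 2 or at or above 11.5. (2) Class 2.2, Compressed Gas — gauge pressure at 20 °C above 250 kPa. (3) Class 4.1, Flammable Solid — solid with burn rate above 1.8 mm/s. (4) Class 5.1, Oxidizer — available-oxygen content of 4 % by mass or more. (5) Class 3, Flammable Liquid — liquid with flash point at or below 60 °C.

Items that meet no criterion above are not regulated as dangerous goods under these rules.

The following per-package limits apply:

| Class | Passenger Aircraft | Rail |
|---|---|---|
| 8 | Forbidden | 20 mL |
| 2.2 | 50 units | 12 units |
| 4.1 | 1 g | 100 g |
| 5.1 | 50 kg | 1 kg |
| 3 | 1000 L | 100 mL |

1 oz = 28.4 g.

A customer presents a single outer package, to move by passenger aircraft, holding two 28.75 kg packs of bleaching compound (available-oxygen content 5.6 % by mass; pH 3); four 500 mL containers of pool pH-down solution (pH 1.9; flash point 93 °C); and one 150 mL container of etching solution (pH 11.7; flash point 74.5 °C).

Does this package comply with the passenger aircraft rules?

No

Available-oxygen content 5.6 % by mass meets the Class 5.1 criterion (Oxidizer), so the bleaching compound is Class 5.1.
With pH 1.9 (≤ 2), the pool pH-down solution falls in Class 8.
Etching solution: pH 11.7 ≥ 11.5 → Class 8 (Corrosive).
Total Class 8: (four 500 mL containers = 2 L) + 150 mL = 2.15 L.
By passenger aircraft, Class 8 is Forbidden regardless of quantity.
Class 5.1 quantity: two 28.75 kg packs = 57.5 kg.
That exceeds the Class 5.1 passenger aircraft limit of 50 kg.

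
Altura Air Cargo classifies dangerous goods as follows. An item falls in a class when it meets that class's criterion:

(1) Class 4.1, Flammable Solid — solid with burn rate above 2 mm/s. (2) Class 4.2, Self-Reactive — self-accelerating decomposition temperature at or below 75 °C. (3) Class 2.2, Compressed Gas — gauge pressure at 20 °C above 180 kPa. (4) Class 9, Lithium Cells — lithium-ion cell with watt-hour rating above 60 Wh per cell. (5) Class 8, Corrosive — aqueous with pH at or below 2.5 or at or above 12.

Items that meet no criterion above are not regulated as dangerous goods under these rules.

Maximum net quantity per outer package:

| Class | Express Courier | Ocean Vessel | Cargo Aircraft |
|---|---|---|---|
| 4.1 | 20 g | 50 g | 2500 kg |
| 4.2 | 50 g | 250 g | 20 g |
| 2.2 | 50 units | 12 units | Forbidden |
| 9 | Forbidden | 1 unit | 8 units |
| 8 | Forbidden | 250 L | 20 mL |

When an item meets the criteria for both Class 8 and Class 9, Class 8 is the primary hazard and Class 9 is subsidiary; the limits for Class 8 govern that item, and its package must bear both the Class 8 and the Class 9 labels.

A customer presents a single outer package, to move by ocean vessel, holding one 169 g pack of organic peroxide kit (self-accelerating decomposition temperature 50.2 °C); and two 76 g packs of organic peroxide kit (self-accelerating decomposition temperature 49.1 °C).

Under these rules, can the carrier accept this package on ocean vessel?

Self-accelerating decomposition temperature 50.2 °C meets the Class 4.2 criterion (Self-Reactive), so the organic peroxide kit is Class 4.2.
Organic peroxide kit: self-accelerating decomposition temperature 49.1 °C ≤ 75 °C → Class 4.2 (Self-Reactive).
Class 4.2 net quantity: 169 g + (two 76 g packs = 152 g) = 321 g.
321 g exceeds the ocean vessel limit of 250 g for Class 4.2.

No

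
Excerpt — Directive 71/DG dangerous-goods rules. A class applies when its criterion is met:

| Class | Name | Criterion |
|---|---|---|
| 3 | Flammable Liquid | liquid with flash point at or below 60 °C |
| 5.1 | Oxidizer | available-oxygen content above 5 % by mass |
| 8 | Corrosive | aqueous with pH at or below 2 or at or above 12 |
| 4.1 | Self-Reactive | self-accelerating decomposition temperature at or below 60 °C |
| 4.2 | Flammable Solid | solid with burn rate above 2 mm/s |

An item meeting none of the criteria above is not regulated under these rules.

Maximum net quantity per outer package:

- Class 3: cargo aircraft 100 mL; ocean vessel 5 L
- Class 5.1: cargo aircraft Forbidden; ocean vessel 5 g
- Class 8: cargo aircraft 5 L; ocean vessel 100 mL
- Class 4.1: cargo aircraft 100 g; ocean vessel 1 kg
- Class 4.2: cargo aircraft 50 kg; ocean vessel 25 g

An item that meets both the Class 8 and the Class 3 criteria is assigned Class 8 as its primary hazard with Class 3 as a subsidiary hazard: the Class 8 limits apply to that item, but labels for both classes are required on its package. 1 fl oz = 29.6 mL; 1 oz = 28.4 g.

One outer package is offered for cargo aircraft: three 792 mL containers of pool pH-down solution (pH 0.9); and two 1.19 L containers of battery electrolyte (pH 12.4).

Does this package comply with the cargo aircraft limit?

Yes

Pool pH-down solution: pH 0.9 ≤ 2 → Class 8 (Corrosive).
Battery electrolyte: pH 12.4 ≥ 12 → Class 8 (Corrosive).
Class 8 net quantity: (three 792 mL containers = 2.376 L) + (two 1.19 L containers = 2.38 L) = 4.756 L.
That is within the Class 8 cargo aircraft limit of 5 L.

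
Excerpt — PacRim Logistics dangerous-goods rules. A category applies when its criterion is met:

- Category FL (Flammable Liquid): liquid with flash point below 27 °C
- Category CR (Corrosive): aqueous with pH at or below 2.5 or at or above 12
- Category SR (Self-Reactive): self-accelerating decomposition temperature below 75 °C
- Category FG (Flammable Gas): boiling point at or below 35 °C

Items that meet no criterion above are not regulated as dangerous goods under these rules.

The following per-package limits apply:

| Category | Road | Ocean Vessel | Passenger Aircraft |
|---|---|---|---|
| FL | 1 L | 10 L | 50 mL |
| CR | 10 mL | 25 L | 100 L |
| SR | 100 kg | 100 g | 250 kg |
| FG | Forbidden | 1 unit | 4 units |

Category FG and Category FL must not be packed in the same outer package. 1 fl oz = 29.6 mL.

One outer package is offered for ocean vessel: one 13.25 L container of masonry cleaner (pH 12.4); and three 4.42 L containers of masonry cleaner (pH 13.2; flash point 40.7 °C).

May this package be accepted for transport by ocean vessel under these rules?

No

The masonry cleaner has pH 12.4, which is ≥ 12, so it is Category CR (Corrosive).
With pH 13.2 (≥ 12), the masonry cleaner falls in Category CR.
Total Category CR: 13.25 L + (three 4.42 L containers = 13.26 L) = 26.51 L.
26.51 L > 25 L (ocean vessel limit, Category CR) — over the limit.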